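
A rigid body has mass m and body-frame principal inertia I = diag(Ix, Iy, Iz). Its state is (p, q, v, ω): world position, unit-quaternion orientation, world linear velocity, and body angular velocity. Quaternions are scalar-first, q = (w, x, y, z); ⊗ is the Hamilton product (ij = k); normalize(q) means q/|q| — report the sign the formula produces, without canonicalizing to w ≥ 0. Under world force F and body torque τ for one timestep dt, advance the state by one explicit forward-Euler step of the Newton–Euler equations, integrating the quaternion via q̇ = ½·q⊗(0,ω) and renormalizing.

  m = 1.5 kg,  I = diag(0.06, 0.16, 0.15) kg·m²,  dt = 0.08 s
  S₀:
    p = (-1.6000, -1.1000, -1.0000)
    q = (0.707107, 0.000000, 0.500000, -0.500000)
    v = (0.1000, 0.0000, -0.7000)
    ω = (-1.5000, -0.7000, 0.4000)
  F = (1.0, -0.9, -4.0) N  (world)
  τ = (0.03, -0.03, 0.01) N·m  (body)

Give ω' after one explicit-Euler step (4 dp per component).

ω' = (-1.4637, -0.7420, 0.3493)

gyro term ω×Iω = (0.0028, 0.0540, 0.1050)
(τ − ω×Iω)/I = (0.4533, -0.5250, -0.6333)
ω' = ω + α·dt = (-1.4637, -0.7420, 0.3493)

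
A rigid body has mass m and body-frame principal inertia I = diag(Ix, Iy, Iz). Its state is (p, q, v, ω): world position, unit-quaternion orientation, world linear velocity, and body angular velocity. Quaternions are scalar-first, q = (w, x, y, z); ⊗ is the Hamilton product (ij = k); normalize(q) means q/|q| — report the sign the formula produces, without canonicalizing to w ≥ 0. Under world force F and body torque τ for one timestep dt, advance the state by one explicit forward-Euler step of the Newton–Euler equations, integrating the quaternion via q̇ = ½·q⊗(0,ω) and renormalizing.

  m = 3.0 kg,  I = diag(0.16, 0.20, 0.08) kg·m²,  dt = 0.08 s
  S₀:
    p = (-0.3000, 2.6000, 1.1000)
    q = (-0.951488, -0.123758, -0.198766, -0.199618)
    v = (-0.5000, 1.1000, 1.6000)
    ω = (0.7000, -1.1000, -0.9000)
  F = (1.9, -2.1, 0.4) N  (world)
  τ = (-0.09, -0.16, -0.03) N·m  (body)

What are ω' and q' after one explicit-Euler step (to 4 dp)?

precession coupling ω×(Iω) = (-0.1188, -0.0504, -0.0308)
angular accel α = (0.1800, -0.5480, 0.0100)
ω' = ω + α·dt = (0.7144, -1.1438, -0.8992)
q⊗(0,ω) = (-0.3116682, -0.7067320, 0.7955220, 1.1316092)
q' = normalize(q + ½dt·q⊗(0,ω)) = (-0.9620, -0.1517, -0.1666, -0.1540)

ω' = (0.7144, -1.1438, -0.8992)
q' = (-0.9620, -0.1517, -0.1666, -0.1540)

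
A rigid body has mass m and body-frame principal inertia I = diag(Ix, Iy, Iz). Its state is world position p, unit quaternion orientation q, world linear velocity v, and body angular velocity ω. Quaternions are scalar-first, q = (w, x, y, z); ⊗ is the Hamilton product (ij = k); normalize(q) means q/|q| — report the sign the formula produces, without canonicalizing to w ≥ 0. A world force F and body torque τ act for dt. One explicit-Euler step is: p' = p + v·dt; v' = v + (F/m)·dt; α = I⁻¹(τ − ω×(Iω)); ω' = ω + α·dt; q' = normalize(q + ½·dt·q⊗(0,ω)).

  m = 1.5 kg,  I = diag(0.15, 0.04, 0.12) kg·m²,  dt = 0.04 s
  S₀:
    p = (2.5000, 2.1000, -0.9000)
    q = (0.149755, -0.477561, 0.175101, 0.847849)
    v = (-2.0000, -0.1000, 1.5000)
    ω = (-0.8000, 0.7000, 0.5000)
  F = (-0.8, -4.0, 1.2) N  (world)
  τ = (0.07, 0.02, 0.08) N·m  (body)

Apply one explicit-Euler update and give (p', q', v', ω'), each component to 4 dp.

a = (-0.5333, -2.6667, 0.8000)
new position p' = (2.4200, 2.0960, -0.8400)
new velocity v' = (-2.0213, -0.2067, 1.5320)
gyro term ω×Iω = (0.0280, -0.0120, 0.0616)
angular accel α = (0.2800, 0.8000, 0.1533)
ω + α·dt = (-0.7888, 0.7320, 0.5061)
2q̇ = q⊗(0,ω) = (-0.9285440, -0.6257478, -0.3346702, -0.1193344)
q' = normalize(q + ½dt·q⊗(0,ω)) = (0.1311, -0.4899, 0.1684, 0.8452)

p' = (2.4200, 2.0960, -0.8400)
q' = (0.1311, -0.4899, 0.1684, 0.8452)
v' = (-2.0213, -0.2067, 1.5320)
ω' = (-0.7888, 0.7320, 0.5061)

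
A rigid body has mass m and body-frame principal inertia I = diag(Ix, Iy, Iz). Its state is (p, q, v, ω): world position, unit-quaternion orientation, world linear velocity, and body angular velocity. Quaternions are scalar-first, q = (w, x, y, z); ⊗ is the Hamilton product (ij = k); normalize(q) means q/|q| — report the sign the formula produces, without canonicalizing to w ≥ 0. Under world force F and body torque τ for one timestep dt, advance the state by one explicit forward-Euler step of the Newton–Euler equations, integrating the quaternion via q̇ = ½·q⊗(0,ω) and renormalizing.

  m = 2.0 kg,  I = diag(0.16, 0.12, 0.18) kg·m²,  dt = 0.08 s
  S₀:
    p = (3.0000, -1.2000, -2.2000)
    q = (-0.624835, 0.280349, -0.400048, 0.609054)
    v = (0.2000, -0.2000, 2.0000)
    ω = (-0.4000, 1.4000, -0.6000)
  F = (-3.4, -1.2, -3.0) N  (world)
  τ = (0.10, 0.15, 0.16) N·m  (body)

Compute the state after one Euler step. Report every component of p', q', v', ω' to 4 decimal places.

new position p' = (3.0160, -1.2160, -2.0400)
new velocity v' = (0.0640, -0.2480, 1.8800)
ω×(Iω) gyroscopic = (-0.0504, -0.0048, 0.0224)
α = I⁻¹(τ − ω×Iω) = (0.9400, 1.2900, 0.7644)
ω + α·dt = (-0.3248, 1.5032, -0.5388)
q⊗(0,ω) = (1.0376392, -0.3627128, -0.9501812, 0.6073704)
q' = normalize(q + ½dt·q⊗(0,ω)) = (-0.5822, 0.2653, -0.4372, 0.6321)

p' = (3.0160, -1.2160, -2.0400)
q' = (-0.5822, 0.2653, -0.4372, 0.6321)
v' = (0.0640, -0.2480, 1.8800)
ω' = (-0.3248, 1.5032, -0.5388)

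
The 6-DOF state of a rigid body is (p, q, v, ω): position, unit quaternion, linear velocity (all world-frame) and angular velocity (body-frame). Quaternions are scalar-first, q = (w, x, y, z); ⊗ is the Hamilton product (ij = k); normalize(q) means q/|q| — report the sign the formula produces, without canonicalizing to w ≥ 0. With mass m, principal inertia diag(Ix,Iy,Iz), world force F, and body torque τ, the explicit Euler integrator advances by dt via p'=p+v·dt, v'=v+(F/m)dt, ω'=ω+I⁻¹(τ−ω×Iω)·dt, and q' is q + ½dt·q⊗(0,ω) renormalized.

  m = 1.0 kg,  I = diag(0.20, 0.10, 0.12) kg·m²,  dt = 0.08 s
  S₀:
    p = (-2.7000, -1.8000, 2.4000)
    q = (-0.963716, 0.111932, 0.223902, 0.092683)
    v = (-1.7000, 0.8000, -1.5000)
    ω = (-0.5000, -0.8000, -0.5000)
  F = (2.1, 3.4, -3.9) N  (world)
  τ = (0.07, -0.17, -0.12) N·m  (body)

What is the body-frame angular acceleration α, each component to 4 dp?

precession coupling ω×(Iω) = (0.0080, 0.0200, -0.0400)
α = I⁻¹(τ − ω×Iω) = (0.3100, -1.9000, -0.6667)

α = (0.3100, -1.9000, -0.6667)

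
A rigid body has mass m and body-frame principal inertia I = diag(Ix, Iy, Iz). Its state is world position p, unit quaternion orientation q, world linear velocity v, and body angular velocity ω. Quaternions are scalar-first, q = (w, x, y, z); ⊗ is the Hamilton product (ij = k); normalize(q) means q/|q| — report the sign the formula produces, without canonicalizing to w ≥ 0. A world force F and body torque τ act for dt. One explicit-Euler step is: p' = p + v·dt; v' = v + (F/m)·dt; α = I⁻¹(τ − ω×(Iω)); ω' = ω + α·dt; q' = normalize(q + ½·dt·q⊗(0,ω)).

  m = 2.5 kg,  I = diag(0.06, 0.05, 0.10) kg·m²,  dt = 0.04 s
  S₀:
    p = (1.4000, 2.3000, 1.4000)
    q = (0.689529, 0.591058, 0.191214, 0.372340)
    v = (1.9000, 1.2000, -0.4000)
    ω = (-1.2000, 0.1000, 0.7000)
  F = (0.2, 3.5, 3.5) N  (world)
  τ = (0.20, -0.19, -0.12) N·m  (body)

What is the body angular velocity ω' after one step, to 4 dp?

ω' = (-1.0690, -0.0789, 0.6515)

precession coupling ω×(Iω) = (0.0035, 0.0336, 0.0012)
(τ − ω×Iω)/I = (3.2750, -4.4720, -1.2120)
new body rate ω' = (-1.0690, -0.0789, 0.6515)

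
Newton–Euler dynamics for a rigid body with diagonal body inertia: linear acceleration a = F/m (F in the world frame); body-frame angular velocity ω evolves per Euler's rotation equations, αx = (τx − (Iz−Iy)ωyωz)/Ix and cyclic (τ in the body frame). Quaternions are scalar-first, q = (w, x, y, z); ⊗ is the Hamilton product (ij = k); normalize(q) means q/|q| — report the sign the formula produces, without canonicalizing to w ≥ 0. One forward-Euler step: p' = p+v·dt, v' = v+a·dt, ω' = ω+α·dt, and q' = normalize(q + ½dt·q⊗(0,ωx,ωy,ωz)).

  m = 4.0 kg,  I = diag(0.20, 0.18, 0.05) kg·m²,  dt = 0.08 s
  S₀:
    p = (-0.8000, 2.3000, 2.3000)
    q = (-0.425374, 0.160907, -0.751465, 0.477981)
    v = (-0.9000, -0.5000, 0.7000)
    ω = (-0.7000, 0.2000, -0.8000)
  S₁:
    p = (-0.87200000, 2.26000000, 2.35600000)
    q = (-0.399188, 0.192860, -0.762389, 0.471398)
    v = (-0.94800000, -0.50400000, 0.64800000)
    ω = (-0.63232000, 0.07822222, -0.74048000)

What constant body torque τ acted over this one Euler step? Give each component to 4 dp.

τ = (0.1900, -0.1900, 0.0400)

rate change Δω = (0.06768000, -0.12177778, 0.05952000)
I·α + gyro = (0.1900, -0.1900, 0.0400)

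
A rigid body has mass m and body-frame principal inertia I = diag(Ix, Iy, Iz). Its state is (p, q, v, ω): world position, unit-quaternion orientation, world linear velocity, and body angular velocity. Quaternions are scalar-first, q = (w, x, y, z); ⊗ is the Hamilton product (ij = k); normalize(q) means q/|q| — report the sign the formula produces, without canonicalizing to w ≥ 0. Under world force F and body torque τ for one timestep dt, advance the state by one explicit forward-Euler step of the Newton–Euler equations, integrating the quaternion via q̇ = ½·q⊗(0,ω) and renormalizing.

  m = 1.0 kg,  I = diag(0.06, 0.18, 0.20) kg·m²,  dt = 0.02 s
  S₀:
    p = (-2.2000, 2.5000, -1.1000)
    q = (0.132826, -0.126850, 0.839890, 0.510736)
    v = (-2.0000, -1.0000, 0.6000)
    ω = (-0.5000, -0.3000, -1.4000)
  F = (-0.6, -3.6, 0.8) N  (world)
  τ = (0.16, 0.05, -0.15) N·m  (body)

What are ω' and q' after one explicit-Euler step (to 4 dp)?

gyro term ω×Iω = (0.0084, -0.0980, 0.0180)
angular accel α = (2.5267, 0.8222, -0.8400)
ω + α·dt = (-0.4495, -0.2836, -1.4168)
q⊗(0,ω) = (0.9035724, -1.0890382, -0.4728058, 0.2720436)
q + ½dt·q⊗(0,ω), renormalized = (0.1418, -0.1377, 0.8351, 0.5134)

ω' = (-0.4495, -0.2836, -1.4168)
q' = (0.1418, -0.1377, 0.8351, 0.5134)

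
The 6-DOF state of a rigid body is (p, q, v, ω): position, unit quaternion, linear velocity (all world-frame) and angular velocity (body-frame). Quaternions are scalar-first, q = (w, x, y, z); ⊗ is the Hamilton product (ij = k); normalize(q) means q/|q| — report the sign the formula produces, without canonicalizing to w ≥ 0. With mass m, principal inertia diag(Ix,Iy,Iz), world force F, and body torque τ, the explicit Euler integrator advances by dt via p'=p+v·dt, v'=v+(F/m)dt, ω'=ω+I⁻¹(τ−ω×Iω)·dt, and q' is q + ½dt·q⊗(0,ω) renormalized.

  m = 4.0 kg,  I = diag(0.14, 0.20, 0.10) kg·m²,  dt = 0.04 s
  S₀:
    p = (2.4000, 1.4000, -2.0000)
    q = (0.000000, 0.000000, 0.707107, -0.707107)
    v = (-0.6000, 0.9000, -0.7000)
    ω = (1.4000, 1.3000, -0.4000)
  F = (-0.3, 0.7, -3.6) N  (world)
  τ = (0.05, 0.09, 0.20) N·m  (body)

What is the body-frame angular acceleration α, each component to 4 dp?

α = (-0.0143, 0.5620, 0.9080)

gyro term ω×Iω = (0.0520, -0.0224, 0.1092)
α = I⁻¹(τ − ω×Iω) = (-0.0143, 0.5620, 0.9080)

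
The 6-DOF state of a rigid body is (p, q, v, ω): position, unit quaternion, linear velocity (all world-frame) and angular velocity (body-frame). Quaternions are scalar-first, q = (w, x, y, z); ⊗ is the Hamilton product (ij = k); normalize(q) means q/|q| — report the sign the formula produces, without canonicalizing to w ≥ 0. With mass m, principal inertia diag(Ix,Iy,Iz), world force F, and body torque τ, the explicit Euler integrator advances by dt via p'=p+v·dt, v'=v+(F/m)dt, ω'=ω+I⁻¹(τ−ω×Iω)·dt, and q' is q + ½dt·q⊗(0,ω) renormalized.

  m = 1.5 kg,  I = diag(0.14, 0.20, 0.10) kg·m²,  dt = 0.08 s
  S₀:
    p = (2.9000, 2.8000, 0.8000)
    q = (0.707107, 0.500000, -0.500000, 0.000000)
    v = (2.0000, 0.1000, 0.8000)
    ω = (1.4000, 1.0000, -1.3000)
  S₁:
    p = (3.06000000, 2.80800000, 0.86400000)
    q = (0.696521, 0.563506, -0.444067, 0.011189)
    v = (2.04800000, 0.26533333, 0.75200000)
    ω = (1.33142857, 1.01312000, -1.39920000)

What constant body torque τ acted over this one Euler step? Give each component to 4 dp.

τ = (0.0100, -0.0400, -0.0400)

ω₁ − ω₀ = (-0.06857143, 0.01312000, -0.09920000)
I·α + gyro = (0.0100, -0.0400, -0.0400)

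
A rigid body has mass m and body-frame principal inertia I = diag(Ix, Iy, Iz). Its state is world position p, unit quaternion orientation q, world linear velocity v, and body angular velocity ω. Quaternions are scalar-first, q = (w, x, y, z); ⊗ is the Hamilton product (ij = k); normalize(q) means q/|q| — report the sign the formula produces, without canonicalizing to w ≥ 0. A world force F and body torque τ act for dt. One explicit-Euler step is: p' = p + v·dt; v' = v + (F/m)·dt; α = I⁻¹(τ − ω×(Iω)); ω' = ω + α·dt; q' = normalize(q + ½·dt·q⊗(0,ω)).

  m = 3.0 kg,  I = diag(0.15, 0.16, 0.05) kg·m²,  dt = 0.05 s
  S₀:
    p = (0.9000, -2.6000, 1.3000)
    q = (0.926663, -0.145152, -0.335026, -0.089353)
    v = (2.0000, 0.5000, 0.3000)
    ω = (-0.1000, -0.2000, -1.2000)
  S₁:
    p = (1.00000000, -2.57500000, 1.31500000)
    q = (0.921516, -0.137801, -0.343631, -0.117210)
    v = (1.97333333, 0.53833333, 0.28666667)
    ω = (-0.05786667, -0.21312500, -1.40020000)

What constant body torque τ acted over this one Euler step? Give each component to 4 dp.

τ = (0.1000, -0.0300, -0.2000)

rate change Δω = (0.04213333, -0.01312500, -0.20020000)
precession coupling = (-0.0264, 0.0120, 0.0002)
applied torque τ = (0.1000, -0.0300, -0.2000)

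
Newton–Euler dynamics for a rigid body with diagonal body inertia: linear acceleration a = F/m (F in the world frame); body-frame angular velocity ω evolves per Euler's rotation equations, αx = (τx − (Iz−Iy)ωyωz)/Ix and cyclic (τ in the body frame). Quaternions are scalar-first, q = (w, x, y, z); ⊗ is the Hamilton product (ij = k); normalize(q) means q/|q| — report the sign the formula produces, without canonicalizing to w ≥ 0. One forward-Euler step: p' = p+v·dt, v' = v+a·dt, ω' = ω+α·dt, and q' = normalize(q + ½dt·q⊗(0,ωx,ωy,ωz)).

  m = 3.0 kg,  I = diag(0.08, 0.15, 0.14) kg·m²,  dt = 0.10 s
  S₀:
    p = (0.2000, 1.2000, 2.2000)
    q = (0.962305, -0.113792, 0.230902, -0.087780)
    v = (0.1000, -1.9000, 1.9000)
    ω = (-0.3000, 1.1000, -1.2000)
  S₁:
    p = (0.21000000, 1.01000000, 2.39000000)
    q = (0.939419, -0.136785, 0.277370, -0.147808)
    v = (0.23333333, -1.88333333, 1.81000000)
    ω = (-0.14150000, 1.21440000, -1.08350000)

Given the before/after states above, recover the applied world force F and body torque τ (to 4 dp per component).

Δv = v₁−v₀ = (0.13333333, 0.01666667, -0.09000000)
applied force F = (4.0000, 0.5000, -2.7000)
ω₁ − ω₀ = (0.15850000, 0.11440000, 0.11650000)
precession coupling = (0.0132, -0.0216, -0.0231)
I·α + gyro = (0.1400, 0.1500, 0.1400)

F = (4.0000, 0.5000, -2.7000)
τ = (0.1400, 0.1500, 0.1400)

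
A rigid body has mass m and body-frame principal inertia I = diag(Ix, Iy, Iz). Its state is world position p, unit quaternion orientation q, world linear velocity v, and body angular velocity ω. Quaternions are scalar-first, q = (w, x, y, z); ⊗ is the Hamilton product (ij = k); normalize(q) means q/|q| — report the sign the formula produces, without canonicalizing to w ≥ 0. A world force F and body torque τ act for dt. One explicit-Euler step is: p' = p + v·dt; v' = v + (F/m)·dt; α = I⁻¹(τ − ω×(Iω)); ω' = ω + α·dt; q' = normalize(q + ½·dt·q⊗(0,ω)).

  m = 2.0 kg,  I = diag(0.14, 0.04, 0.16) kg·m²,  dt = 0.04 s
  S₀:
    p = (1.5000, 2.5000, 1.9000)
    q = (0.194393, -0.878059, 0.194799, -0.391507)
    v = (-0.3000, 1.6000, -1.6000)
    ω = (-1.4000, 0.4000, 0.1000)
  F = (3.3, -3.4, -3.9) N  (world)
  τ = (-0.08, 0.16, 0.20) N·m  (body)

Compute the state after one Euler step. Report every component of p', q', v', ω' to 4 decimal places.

angular accel α = (-0.6057, 3.9300, 0.9000)
ω + α·dt = (-1.4242, 0.5572, 0.1360)
Hamilton product q⊗(0,ω) = (-1.2680515, -0.0960675, 0.7136729, -0.0590657)
updated quaternion q' = (0.1690, -0.8796, 0.2090, -0.3925)
p + v·dt = (1.4880, 2.5640, 1.8360)
new velocity v' = (-0.2340, 1.5320, -1.6780)

p' = (1.4880, 2.5640, 1.8360)
q' = (0.1690, -0.8796, 0.2090, -0.3925)
v' = (-0.2340, 1.5320, -1.6780)
ω' = (-1.4242, 0.5572, 0.1360)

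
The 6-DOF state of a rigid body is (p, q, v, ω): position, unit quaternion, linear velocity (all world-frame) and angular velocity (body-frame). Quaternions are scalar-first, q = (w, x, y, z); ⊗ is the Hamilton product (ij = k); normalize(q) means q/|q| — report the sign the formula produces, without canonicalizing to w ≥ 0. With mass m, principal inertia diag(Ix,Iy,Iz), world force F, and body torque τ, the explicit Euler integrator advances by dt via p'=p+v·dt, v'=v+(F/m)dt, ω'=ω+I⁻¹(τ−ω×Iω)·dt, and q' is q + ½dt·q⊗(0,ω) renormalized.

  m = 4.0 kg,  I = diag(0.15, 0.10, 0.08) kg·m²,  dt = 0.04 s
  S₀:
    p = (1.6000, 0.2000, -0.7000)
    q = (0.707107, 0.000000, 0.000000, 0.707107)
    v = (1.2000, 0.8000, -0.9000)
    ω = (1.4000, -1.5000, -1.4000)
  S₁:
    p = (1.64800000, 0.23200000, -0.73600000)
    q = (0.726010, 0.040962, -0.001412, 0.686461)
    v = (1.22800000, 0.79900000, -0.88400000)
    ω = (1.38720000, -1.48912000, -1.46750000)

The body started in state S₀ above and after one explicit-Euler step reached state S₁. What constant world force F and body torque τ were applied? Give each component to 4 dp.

Δv = v₁−v₀ = (0.02800000, -0.00100000, 0.01600000)
m·(v₁−v₀)/dt = (2.8000, -0.1000, 1.6000)
Δω = ω₁−ω₀ = (-0.01280000, 0.01088000, -0.06750000)
precession coupling = (-0.0420, -0.1372, 0.1050)
applied torque τ = (-0.0900, -0.1100, -0.0300)

F = (2.8000, -0.1000, 1.6000)
τ = (-0.0900, -0.1100, -0.0300)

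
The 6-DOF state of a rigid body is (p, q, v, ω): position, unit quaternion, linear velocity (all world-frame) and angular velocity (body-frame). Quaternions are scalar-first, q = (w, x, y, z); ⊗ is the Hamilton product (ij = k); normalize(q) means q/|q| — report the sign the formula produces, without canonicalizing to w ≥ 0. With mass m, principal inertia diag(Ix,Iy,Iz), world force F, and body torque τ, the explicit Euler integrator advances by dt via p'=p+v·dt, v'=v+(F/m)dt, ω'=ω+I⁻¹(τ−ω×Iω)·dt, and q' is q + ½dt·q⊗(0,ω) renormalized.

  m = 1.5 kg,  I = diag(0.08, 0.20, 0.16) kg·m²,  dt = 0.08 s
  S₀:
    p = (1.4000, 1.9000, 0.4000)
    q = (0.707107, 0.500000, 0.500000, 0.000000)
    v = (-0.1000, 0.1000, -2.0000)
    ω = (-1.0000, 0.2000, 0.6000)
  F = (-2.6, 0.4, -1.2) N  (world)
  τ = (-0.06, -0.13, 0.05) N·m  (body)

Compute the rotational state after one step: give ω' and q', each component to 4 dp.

ω' = (-1.0552, 0.1288, 0.6370)
q' = (0.7223, 0.4832, 0.4931, 0.0409)

ω×(Iω) gyroscopic = (-0.0048, 0.0480, -0.0240)
angular accel α = (-0.6900, -0.8900, 0.4625)
new body rate ω' = (-1.0552, 0.1288, 0.6370)
Hamilton product q⊗(0,ω) = (0.4000000, -0.4071070, -0.1585786, 1.0242642)
q' = normalize(q + ½dt·q⊗(0,ω)) = (0.7223, 0.4832, 0.4931, 0.0409)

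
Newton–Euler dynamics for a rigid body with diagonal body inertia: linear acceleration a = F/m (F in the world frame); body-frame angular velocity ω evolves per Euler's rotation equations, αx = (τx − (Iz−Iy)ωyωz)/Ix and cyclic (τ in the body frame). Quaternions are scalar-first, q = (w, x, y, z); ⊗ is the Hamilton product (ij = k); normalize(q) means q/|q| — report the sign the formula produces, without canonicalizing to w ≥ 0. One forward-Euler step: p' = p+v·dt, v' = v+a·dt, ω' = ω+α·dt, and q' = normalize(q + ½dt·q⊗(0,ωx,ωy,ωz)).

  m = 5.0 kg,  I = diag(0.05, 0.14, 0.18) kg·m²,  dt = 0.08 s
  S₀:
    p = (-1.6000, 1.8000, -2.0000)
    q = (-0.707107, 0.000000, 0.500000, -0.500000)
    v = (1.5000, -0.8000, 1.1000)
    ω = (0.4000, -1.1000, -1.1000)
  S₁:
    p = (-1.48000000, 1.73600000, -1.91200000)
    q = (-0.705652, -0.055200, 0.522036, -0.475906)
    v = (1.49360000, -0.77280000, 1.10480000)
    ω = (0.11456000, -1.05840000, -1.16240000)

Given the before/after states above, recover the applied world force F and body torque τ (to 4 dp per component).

F = (-0.4000, 1.7000, 0.3000)
τ = (-0.1300, 0.1300, -0.1800)

Δv = v₁−v₀ = (-0.00640000, 0.02720000, 0.00480000)
applied force F = (-0.4000, 1.7000, 0.3000)
Δω = ω₁−ω₀ = (-0.28544000, 0.04160000, -0.06240000)
precession coupling = (0.0484, 0.0572, -0.0396)
τ = I·(Δω/dt) + ω₀×(Iω₀) = (-0.1300, 0.1300, -0.1800)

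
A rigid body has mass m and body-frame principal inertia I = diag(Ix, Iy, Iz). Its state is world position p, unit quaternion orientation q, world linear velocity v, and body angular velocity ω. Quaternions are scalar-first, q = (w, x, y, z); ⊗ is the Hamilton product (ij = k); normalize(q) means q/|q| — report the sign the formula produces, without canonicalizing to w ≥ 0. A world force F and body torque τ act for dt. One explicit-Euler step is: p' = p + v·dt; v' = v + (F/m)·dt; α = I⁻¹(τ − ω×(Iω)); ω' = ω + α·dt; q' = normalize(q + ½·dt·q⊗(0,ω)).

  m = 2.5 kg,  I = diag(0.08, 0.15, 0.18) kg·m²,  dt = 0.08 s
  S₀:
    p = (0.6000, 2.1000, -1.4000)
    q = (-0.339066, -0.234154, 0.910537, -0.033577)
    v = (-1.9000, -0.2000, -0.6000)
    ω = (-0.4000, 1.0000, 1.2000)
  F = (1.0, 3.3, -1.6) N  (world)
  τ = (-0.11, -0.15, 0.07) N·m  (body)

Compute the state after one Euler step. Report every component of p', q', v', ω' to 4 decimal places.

a = F/m = (0.4000, 1.3200, -0.6400)
new position p' = (0.4480, 2.0840, -1.4480)
new velocity v' = (-1.8680, -0.0944, -0.6512)
α = I⁻¹(τ − ω×Iω) = (-1.8250, -1.3200, 0.5444)
ω' = ω + α·dt = (-0.5460, 0.8944, 1.2436)
2q̇ = q⊗(0,ω) = (-0.9639062, 1.2618478, -0.0446504, -0.2768184)
q + ½dt·q⊗(0,ω), renormalized = (-0.3768, -0.1833, 0.9069, -0.0446)

p' = (0.4480, 2.0840, -1.4480)
q' = (-0.3768, -0.1833, 0.9069, -0.0446)
v' = (-1.8680, -0.0944, -0.6512)
ω' = (-0.5460, 0.8944, 1.2436)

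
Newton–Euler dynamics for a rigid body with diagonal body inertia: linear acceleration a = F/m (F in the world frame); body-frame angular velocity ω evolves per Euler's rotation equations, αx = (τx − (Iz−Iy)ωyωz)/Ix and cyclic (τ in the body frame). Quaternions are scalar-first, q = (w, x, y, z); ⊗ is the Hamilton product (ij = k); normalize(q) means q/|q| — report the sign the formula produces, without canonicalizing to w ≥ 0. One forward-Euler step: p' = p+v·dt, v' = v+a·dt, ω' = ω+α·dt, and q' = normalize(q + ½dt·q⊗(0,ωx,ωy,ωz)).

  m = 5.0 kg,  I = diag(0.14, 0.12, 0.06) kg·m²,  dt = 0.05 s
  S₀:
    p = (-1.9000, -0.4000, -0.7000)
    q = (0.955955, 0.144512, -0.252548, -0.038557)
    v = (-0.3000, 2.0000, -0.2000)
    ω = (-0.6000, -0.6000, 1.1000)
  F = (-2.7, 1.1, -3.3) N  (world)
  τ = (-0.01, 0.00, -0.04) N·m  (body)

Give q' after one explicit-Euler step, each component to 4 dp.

Hamilton product q⊗(0,ω) = (-0.0224089, -0.8745100, -0.7094020, 0.8133145)
updated quaternion q' = (0.9548, 0.1226, -0.2701, -0.0182)

q' = (0.9548, 0.1226, -0.2701, -0.0182)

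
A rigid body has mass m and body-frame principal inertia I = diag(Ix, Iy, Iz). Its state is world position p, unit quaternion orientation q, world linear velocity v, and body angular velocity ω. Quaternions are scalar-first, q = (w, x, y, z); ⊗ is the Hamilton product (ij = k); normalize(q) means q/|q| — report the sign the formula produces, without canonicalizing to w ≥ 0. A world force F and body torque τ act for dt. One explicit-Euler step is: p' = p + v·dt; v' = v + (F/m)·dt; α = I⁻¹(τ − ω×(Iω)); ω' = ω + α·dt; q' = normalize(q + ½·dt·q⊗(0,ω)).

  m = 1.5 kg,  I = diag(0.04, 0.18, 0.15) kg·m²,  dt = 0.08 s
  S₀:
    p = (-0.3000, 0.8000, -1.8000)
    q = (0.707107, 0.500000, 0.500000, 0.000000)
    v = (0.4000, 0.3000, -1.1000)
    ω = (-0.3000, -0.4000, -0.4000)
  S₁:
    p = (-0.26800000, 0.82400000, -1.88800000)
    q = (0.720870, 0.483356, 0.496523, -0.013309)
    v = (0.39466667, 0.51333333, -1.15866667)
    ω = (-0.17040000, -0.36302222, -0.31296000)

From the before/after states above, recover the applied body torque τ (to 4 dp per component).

ω₁ − ω₀ = (0.12960000, 0.03697778, 0.08704000)
gyro term ω₀×Iω₀ = (-0.0048, -0.0132, 0.0168)
applied torque τ = (0.0600, 0.0700, 0.1800)

τ = (0.0600, 0.0700, 0.1800)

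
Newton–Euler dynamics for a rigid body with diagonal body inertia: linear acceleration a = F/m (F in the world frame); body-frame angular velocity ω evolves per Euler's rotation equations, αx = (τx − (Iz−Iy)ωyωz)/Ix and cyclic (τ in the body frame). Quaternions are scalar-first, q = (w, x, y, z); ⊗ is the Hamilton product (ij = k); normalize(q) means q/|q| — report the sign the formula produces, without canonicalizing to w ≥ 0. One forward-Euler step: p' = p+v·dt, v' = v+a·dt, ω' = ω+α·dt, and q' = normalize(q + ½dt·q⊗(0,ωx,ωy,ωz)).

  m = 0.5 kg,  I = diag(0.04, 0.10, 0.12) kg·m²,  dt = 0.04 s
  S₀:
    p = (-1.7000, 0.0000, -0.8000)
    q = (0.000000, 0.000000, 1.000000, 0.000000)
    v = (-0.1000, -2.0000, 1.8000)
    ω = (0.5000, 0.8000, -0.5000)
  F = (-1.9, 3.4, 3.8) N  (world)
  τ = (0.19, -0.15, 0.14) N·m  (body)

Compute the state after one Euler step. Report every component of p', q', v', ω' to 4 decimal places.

p' = (-1.7040, -0.0800, -0.7280)
q' = (-0.0160, -0.0100, 0.9998, -0.0100)
v' = (-0.2520, -1.7280, 2.1040)
ω' = (0.6980, 0.7320, -0.4613)

a = (-3.8000, 6.8000, 7.6000)
p' = p + v·dt = (-1.7040, -0.0800, -0.7280)
v + (F/m)dt = (-0.2520, -1.7280, 2.1040)
gyro term ω×Iω = (-0.0080, 0.0200, 0.0240)
(τ − ω×Iω)/I = (4.9500, -1.7000, 0.9667)
ω + α·dt = (0.6980, 0.7320, -0.4613)
Hamilton product q⊗(0,ω) = (-0.8000000, -0.5000000, 0.0000000, -0.5000000)
q + ½dt·q⊗(0,ω), renormalized = (-0.0160, -0.0100, 0.9998, -0.0100)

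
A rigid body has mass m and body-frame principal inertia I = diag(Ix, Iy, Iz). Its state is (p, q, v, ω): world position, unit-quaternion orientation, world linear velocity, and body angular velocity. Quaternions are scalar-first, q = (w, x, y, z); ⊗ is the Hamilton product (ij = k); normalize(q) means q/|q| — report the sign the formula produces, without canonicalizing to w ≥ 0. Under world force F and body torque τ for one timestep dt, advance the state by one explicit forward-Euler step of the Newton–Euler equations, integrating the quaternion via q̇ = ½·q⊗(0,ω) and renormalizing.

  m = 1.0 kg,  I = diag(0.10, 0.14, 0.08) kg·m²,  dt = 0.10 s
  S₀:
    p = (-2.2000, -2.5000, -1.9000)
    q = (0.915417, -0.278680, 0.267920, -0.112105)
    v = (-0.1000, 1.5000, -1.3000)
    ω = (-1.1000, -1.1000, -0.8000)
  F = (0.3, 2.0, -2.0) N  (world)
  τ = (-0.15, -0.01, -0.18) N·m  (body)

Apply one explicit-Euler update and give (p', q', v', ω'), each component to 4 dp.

p' = (-2.2100, -2.3500, -2.0300)
q' = (0.9069, -0.3446, 0.2118, -0.1182)
v' = (-0.0700, 1.7000, -1.5000)
ω' = (-1.1972, -1.1197, -1.0855)

precession coupling ω×(Iω) = (-0.0528, 0.0176, 0.0484)
(τ − ω×Iω)/I = (-0.9720, -0.1971, -2.8550)
new body rate ω' = (-1.1972, -1.1197, -1.0855)
Hamilton product q⊗(0,ω) = (-0.1015200, -1.3446102, -1.1065872, -0.1310736)
updated quaternion q' = (0.9069, -0.3446, 0.2118, -0.1182)
a = F/m = (0.3000, 2.0000, -2.0000)
new position p' = (-2.2100, -2.3500, -2.0300)
v + (F/m)dt = (-0.0700, 1.7000, -1.5000)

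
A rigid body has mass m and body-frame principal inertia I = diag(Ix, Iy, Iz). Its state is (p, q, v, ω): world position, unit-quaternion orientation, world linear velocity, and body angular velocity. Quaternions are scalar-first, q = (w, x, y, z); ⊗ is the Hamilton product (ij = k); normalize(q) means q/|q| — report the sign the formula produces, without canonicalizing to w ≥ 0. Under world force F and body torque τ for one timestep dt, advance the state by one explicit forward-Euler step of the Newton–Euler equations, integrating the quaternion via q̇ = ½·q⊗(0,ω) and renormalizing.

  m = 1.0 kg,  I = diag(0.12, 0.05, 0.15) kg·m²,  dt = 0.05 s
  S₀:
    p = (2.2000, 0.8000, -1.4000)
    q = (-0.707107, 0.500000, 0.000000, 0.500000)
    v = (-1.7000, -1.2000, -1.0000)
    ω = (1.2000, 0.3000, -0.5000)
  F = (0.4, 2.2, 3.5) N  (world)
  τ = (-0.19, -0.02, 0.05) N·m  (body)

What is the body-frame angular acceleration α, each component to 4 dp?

ω×(Iω) gyroscopic = (-0.0150, 0.0180, -0.0252)
α = I⁻¹(τ − ω×Iω) = (-1.4583, -0.7600, 0.5013)

α = (-1.4583, -0.7600, 0.5013)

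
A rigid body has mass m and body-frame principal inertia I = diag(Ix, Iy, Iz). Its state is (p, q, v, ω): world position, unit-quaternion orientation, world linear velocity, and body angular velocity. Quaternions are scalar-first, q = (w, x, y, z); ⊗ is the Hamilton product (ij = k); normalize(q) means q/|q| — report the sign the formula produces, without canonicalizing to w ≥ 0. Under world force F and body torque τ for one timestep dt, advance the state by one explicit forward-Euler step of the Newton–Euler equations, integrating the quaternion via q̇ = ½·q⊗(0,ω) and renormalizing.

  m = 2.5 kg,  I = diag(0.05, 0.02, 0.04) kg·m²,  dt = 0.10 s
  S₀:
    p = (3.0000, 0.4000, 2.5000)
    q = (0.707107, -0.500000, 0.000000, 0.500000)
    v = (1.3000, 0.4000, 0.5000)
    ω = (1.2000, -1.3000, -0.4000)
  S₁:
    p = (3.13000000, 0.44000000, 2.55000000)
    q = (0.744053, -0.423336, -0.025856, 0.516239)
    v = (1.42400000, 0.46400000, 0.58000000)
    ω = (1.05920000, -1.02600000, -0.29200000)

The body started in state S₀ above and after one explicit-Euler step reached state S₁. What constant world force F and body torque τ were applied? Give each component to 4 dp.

velocity change Δv = (0.12400000, 0.06400000, 0.08000000)
F = m·Δv/dt = (3.1000, 1.6000, 2.0000)
ω₁ − ω₀ = (-0.14080000, 0.27400000, 0.10800000)
ω₀×(Iω₀) = (0.0104, -0.0048, 0.0468)
τ = I·(Δω/dt) + ω₀×(Iω₀) = (-0.0600, 0.0500, 0.0900)

F = (3.1000, 1.6000, 2.0000)
τ = (-0.0600, 0.0500, 0.0900)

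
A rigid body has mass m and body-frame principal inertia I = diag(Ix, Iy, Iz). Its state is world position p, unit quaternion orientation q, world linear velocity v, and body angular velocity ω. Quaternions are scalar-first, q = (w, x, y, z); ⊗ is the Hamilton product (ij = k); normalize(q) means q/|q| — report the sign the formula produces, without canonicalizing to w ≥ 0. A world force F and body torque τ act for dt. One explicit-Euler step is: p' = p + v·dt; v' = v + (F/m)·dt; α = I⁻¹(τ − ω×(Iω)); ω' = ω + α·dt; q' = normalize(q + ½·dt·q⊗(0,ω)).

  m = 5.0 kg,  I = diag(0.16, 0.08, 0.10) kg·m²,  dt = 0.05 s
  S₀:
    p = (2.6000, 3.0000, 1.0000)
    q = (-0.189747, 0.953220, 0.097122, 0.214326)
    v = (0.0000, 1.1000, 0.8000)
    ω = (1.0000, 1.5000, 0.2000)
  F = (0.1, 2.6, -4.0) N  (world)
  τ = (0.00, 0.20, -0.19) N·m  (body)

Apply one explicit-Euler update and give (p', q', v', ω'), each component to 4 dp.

ω×(Iω) gyroscopic = (0.0060, 0.0120, -0.1200)
(τ − ω×Iω)/I = (-0.0375, 2.3500, -0.7000)
ω + α·dt = (0.9981, 1.6175, 0.1650)
q⊗(0,ω) = (-1.1417682, -0.4918116, -0.2609385, 1.2947586)
q' = normalize(q + ½dt·q⊗(0,ω)) = (-0.2181, 0.9400, 0.0905, 0.2464)
p + v·dt = (2.6000, 3.0550, 1.0400)
v' = v + a·dt = (0.0010, 1.1260, 0.7600)

p' = (2.6000, 3.0550, 1.0400)
q' = (-0.2181, 0.9400, 0.0905, 0.2464)
v' = (0.0010, 1.1260, 0.7600)
ω' = (0.9981, 1.6175, 0.1650)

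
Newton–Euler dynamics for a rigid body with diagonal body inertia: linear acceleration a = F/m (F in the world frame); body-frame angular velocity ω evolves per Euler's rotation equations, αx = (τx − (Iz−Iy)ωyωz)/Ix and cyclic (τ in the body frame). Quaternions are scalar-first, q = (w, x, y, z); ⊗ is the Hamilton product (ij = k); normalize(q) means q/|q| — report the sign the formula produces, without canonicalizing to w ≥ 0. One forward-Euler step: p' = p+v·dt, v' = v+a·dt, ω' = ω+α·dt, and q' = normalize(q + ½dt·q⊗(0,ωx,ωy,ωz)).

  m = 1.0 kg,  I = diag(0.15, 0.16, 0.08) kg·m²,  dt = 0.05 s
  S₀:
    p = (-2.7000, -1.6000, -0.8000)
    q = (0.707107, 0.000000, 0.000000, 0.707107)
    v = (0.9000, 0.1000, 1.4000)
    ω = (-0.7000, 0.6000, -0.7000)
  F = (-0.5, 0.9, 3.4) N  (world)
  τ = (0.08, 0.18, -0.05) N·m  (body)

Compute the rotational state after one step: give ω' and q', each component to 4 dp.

ω' = (-0.6845, 0.6455, -0.7286)
q' = (0.7192, -0.0230, -0.0018, 0.6944)

precession coupling ω×(Iω) = (0.0336, 0.0343, -0.0042)
α = I⁻¹(τ − ω×Iω) = (0.3093, 0.9106, -0.5725)
new body rate ω' = (-0.6845, 0.6455, -0.7286)
Hamilton product q⊗(0,ω) = (0.4949749, -0.9192391, -0.0707107, -0.4949749)
q + ½dt·q⊗(0,ω), renormalized = (0.7192, -0.0230, -0.0018, 0.6944)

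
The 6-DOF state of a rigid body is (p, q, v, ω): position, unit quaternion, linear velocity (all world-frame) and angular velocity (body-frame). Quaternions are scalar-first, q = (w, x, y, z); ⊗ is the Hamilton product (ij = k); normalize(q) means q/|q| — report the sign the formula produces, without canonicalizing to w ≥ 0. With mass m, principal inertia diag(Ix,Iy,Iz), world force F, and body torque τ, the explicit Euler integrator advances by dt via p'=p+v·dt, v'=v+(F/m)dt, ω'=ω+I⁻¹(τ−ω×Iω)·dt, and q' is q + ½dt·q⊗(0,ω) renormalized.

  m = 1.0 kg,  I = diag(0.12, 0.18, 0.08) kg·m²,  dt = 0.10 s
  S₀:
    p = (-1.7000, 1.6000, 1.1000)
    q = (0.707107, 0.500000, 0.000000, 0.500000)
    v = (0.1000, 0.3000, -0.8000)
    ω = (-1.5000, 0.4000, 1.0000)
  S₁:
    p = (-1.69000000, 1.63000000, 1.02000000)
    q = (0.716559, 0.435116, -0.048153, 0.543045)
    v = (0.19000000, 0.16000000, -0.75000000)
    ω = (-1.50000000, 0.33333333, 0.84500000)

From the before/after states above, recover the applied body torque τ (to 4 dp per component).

Δω = ω₁−ω₀ = (0.00000000, -0.06666667, -0.15500000)
τ = I·(Δω/dt) + ω₀×(Iω₀) = (-0.0400, -0.1800, -0.1600)

τ = (-0.0400, -0.1800, -0.1600)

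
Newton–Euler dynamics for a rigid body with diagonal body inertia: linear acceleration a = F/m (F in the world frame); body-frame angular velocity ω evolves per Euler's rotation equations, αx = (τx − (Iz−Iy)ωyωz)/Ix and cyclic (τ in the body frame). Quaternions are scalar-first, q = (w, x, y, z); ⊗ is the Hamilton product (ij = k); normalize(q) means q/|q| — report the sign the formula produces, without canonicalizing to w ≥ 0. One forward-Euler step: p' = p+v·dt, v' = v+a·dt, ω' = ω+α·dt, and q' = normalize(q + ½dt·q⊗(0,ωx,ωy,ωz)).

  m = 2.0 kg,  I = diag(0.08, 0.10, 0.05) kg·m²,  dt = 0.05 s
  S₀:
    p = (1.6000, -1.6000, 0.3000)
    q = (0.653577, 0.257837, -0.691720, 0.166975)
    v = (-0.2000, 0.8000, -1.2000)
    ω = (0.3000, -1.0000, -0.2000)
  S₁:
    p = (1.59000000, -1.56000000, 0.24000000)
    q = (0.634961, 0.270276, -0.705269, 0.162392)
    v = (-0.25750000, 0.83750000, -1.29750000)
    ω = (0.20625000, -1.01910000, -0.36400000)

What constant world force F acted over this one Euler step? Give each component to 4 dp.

Δv = v₁−v₀ = (-0.05750000, 0.03750000, -0.09750000)
applied force F = (-2.3000, 1.5000, -3.9000)

F = (-2.3000, 1.5000, -3.9000)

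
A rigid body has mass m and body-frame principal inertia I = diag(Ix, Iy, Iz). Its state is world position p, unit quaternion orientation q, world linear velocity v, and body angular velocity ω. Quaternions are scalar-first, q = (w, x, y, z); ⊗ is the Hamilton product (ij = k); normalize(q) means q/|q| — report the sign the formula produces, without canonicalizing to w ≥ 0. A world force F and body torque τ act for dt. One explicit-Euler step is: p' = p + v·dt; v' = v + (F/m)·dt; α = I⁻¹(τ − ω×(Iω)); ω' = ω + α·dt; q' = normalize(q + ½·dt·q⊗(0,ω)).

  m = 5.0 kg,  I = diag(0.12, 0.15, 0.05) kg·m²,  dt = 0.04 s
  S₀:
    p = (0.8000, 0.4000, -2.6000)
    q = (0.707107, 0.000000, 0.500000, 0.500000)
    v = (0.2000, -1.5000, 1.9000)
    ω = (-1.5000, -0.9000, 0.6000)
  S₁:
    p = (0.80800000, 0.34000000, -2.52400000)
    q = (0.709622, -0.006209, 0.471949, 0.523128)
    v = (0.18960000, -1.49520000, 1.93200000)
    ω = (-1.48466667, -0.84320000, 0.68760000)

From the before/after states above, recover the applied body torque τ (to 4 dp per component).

Δω = ω₁−ω₀ = (0.01533333, 0.05680000, 0.08760000)
precession coupling = (0.0540, -0.0630, 0.0405)
I·α + gyro = (0.1000, 0.1500, 0.1500)

τ = (0.1000, 0.1500, 0.1500)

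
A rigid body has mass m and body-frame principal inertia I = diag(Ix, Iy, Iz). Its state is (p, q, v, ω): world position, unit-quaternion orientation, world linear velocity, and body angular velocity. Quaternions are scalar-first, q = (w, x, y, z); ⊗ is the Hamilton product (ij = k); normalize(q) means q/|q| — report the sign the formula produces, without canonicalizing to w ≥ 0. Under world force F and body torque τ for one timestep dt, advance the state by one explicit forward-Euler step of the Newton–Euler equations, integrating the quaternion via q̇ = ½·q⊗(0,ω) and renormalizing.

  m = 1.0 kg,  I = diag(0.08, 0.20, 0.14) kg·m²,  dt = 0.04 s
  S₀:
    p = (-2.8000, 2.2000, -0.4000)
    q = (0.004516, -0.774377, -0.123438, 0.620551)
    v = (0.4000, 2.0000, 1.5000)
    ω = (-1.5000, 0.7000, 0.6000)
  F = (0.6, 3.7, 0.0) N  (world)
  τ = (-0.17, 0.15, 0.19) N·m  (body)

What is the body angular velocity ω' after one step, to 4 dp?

(τ − ω×Iω)/I = (-1.8100, 0.4800, 2.2571)
ω' = ω + α·dt = (-1.5724, 0.7192, 0.6903)

ω' = (-1.5724, 0.7192, 0.6903)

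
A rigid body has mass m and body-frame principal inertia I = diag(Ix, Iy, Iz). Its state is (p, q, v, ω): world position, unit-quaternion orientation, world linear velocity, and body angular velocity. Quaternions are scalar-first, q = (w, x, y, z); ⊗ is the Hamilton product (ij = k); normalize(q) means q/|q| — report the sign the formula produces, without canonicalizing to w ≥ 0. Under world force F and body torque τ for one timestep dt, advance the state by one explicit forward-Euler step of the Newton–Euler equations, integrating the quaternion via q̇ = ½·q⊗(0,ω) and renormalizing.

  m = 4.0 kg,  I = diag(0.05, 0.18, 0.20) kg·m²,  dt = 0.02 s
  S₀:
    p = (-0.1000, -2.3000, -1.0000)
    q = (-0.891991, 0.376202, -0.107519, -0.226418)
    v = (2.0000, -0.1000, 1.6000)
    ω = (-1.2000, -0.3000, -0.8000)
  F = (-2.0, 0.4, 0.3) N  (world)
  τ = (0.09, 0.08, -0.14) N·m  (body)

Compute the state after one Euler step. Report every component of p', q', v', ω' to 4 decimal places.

p' = (-0.0600, -2.3020, -0.9680)
q' = (-0.8895, 0.3870, -0.0991, -0.2217)
v' = (1.9900, -0.0980, 1.6015)
ω' = (-1.1659, -0.2751, -0.8187)

a = (-0.5000, 0.1000, 0.0750)
new position p' = (-0.0600, -2.3020, -0.9680)
new velocity v' = (1.9900, -0.0980, 1.6015)
ω×(Iω) gyroscopic = (0.0048, -0.1440, 0.0468)
(τ − ω×Iω)/I = (1.7040, 1.2444, -0.9340)
new body rate ω' = (-1.1659, -0.2751, -0.8187)
2q̇ = q⊗(0,ω) = (0.2380523, 1.0884790, 0.8402605, 0.4717094)
q + ½dt·q⊗(0,ω), renormalized = (-0.8895, 0.3870, -0.0991, -0.2217)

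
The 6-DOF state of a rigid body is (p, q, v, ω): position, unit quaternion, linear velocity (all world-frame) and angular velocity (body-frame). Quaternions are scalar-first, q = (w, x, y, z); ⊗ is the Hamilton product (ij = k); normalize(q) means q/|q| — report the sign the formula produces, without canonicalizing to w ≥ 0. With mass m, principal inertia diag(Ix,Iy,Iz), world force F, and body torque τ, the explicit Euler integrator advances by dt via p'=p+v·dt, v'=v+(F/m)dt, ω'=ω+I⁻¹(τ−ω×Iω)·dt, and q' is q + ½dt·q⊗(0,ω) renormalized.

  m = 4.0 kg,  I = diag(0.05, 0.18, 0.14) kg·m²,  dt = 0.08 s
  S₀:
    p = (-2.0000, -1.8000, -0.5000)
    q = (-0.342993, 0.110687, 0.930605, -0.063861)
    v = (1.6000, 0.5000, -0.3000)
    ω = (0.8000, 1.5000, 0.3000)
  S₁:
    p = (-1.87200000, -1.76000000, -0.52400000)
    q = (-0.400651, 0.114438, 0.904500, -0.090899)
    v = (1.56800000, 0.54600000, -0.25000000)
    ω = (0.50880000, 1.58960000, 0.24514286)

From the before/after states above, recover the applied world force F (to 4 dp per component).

F = (-1.6000, 2.3000, 2.5000)

Δv = v₁−v₀ = (-0.03200000, 0.04600000, 0.05000000)
applied force F = (-1.6000, 2.3000, 2.5000)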